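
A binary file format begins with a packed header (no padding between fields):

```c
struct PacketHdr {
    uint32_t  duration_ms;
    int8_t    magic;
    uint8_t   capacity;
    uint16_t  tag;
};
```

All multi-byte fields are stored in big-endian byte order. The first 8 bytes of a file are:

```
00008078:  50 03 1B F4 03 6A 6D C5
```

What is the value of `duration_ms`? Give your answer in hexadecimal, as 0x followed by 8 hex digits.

`duration_ms` is the first field, at byte offset 0, occupying 4 bytes.
Bytes at offsets 0..3: 50 03 1B F4.
In big-endian order the high byte comes first in memory.
The bytes are already most-significant first: 0x50031BF4.

0x50031BF4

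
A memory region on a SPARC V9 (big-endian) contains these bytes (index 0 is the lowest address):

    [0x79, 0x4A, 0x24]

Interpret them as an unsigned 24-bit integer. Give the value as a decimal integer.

7948836

Big-endian stores the most-significant byte at the lowest address.
The bytes are already most-significant first: 0x794A24.
0x794A24 = 7948836.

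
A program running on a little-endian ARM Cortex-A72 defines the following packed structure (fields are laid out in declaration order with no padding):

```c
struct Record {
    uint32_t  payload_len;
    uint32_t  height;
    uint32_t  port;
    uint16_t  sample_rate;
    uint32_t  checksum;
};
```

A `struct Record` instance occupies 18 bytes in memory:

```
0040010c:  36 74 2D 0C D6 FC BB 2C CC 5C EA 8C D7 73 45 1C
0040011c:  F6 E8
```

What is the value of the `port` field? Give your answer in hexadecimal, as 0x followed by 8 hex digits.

0x8CEA5CCC

`port` follows `payload_len` (4 B), `height` (4 B), so it starts at offset 4 + 4 = 8 and occupies 4 bytes.
Bytes at offsets 8..11: CC 5C EA 8C.
In little-endian order the low byte comes first in memory.
Reassemble most-significant byte first: 8C EA 5C CC → 0x8CEA5CCC.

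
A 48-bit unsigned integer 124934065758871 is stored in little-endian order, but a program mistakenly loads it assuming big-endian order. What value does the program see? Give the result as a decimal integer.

166174909964401

124934065758871 in 48-bit hexadecimal is 0x71A07A9C2297.
Stored little-endian, the bytes at ascending addresses are 97 22 9C 7A A0 71.
Read back as big-endian, the last byte is least significant, giving 0x97229C7AA071.
0x97229C7AA071 = 166174909964401.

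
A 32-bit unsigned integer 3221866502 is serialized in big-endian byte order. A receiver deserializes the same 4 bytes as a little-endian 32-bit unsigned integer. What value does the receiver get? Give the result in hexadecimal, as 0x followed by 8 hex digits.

3221866502 in 32-bit hexadecimal is 0xC009C806.
Stored big-endian, the bytes at ascending addresses are C0 09 C8 06.
Read back as little-endian, the first byte is least significant, giving 0x06C809C0.

0x06C809C0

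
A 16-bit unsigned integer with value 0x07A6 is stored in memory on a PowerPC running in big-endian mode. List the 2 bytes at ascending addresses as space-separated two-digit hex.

Split into bytes (most-significant first): 07 A6.
Big-endian stores the most-significant byte at the lowest address.
So the memory order matches the most-significant-first order: 07 A6.

07 A6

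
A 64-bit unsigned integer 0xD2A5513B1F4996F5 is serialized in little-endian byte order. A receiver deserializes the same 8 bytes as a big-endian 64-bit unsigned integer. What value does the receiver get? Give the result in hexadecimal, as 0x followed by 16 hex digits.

0xF596491F3B51A5D2

Stored little-endian, the bytes at ascending addresses are F5 96 49 1F 3B 51 A5 D2.
Read back as big-endian, the last byte is least significant, giving 0xF596491F3B51A5D2.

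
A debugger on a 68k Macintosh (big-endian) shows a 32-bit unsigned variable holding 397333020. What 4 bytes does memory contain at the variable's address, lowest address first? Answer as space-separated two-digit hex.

17 AE D2 1C

397333020 in hexadecimal, padded to 32 bits, is 0x17AED21C.
Split into bytes (most-significant first): 17 AE D2 1C.
In big-endian order the high byte comes first in memory.
So the memory order matches the most-significant-first order: 17 AE D2 1C.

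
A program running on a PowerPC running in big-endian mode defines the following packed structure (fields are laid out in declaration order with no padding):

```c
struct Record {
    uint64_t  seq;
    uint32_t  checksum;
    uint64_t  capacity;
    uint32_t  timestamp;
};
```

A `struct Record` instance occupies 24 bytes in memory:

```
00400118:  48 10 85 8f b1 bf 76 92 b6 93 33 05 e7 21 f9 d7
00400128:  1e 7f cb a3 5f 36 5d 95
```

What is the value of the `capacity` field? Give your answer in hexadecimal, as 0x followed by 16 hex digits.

`capacity` follows `seq` (8 B), `checksum` (4 B), so it starts at offset 8 + 4 = 12 and occupies 8 bytes.
Bytes at offsets 12..19: E7 21 F9 D7 1E 7F CB A3.
Big-endian stores the most-significant byte at the lowest address.
The bytes are already most-significant first: 0xE721F9D71E7FCBA3.

0xE721F9D71E7FCBA3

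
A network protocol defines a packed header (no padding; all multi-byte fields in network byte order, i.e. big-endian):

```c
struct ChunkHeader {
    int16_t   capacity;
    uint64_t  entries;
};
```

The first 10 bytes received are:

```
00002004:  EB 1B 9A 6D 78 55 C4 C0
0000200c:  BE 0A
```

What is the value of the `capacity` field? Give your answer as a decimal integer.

`capacity` is the first field, at byte offset 0, occupying 2 bytes.
Bytes at offsets 0..1: EB 1B.
Big-endian stores the most-significant byte at the lowest address.
The bytes are already most-significant first: 0xEB1B.
Top bit is set, so as a signed 16-bit value this is 0xEB1B − 2^16 = -5349.

-5349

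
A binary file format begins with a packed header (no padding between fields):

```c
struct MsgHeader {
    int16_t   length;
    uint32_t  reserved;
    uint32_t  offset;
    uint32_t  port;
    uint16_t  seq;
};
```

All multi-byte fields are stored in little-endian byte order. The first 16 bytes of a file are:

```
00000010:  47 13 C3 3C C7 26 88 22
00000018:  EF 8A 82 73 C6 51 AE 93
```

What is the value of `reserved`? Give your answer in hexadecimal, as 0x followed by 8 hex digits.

0x26C73CC3

`reserved` follows `length` (2 bytes), so it starts at byte offset 2 and occupies 4 bytes.
Bytes at offsets 2..5: C3 3C C7 26.
Little-endian stores the least-significant byte at the lowest address.
Reassemble most-significant byte first: 26 C7 3C C3 → 0x26C73CC3.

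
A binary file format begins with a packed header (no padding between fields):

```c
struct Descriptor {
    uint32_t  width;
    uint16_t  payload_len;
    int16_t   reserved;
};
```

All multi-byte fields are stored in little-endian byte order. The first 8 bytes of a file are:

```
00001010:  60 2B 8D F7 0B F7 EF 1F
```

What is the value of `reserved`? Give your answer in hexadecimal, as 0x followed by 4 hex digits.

`reserved` follows `width` (4 B), `payload_len` (2 B), so it starts at offset 4 + 2 = 6 and occupies 2 bytes.
Bytes at offsets 6..7: EF 1F.
Little-endian: lowest address holds the least-significant byte.
Reassemble most-significant byte first: 1F EF → 0x1FEF.

0x1FEF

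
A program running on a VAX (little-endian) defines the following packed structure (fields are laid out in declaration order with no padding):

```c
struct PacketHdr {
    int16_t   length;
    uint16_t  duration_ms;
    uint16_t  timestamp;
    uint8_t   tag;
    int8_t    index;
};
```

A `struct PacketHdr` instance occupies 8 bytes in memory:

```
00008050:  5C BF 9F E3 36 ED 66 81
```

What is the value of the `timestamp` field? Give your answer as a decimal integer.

`timestamp` follows `length` (2 B), `duration_ms` (2 B), so it starts at offset 2 + 2 = 4 and occupies 2 bytes.
Bytes at offsets 4..5: 36 ED.
In little-endian order the low byte comes first in memory.
Reassemble most-significant byte first: ED 36 → 0xED36.
0xED36 = 60726.

60726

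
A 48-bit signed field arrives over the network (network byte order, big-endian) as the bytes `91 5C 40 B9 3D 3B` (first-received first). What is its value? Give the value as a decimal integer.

In big-endian order the high byte comes first in memory.
The bytes are already most-significant first: 0x915C40B93D3B.
Top bit is set, so as a signed 48-bit value this is 0x915C40B93D3B − 2^48 = -121649567810245.

-121649567810245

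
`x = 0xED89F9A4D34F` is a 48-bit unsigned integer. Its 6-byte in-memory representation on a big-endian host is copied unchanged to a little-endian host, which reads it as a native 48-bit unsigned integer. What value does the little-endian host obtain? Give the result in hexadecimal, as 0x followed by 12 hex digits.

0x4FD3A4F989ED

Stored big-endian, the bytes at ascending addresses are ED 89 F9 A4 D3 4F.
Read back as little-endian, the first byte is least significant, giving 0x4FD3A4F989ED.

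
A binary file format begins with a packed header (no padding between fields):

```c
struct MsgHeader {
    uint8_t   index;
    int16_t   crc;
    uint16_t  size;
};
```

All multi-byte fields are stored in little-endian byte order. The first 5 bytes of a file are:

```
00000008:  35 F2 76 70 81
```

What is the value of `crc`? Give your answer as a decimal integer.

30450

`crc` follows `index` (1 byte), so it starts at byte offset 1 and occupies 2 bytes.
Bytes at offsets 1..2: F2 76.
Little-endian: lowest address holds the least-significant byte.
Reassemble most-significant byte first: 76 F2 → 0x76F2.
0x76F2 = 30450.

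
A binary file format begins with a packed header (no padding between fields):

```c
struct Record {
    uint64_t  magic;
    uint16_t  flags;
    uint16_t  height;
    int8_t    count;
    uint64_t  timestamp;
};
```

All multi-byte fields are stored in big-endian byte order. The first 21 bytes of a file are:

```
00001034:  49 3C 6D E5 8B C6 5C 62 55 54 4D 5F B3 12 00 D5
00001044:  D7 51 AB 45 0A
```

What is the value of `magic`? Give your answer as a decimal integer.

5277213696031349858

`magic` is the first field, at byte offset 0, occupying 8 bytes.
Bytes at offsets 0..7: 49 3C 6D E5 8B C6 5C 62.
Big-endian: lowest address holds the most-significant byte.
The bytes are already most-significant first: 0x493C6DE58BC65C62.
0x493C6DE58BC65C62 = 5277213696031349858.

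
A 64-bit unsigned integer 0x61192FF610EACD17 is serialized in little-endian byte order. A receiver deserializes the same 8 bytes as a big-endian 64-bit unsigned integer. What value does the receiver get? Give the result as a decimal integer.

Stored little-endian, the bytes at ascending addresses are 17 CD EA 10 F6 2F 19 61.
Read back as big-endian, the last byte is least significant, giving 0x17CDEA10F62F1961.
0x17CDEA10F62F1961 = 1715284391668685153.

1715284391668685153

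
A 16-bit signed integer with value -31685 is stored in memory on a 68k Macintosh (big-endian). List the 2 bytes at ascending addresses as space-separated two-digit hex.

Two's complement of -31685 in 16 bits: 31685 = 0x7BC5; invert → 0x843A; add 1 → 0x843B.
Split into bytes (most-significant first): 84 3B.
Big-endian: lowest address holds the most-significant byte.
So the memory order matches the most-significant-first order: 84 3B.

84 3B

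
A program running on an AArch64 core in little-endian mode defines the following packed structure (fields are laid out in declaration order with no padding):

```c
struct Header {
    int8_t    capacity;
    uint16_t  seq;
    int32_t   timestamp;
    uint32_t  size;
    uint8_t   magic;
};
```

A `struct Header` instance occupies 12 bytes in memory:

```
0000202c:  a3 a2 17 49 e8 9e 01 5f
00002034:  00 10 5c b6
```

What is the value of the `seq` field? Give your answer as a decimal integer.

`seq` follows `capacity` (1 byte), so it starts at byte offset 1 and occupies 2 bytes.
Bytes at offsets 1..2: A2 17.
In little-endian order the low byte comes first in memory.
Reassemble most-significant byte first: 17 A2 → 0x17A2.
0x17A2 = 6050.

6050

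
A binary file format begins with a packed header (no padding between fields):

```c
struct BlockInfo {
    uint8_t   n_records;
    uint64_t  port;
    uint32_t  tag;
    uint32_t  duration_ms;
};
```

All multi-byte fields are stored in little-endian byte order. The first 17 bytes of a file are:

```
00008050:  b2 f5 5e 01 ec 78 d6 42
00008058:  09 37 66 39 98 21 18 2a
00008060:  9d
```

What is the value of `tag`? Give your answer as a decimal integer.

2553898551

`tag` follows `n_records` (1 B), `port` (8 B), so it starts at offset 1 + 8 = 9 and occupies 4 bytes.
Bytes at offsets 9..12: 37 66 39 98.
In little-endian order the low byte comes first in memory.
Reassemble most-significant byte first: 98 39 66 37 → 0x98396637.
0x98396637 = 2553898551.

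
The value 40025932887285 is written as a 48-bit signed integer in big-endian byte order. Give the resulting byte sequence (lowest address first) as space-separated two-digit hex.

24 67 43 82 F4 F5

40025932887285 in hexadecimal, padded to 48 bits, is 0x24674382F4F5.
Split into bytes (most-significant first): 24 67 43 82 F4 F5.
Big-endian: lowest address holds the most-significant byte.
So the memory order matches the most-significant-first order: 24 67 43 82 F4 F5.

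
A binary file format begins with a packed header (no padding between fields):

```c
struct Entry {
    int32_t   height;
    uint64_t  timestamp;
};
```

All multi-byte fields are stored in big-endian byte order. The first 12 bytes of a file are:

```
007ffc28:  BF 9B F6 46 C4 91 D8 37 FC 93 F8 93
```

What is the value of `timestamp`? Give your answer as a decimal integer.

`timestamp` follows `height` (4 bytes), so it starts at byte offset 4 and occupies 8 bytes.
Bytes at offsets 4..11: C4 91 D8 37 FC 93 F8 93.
In big-endian order the high byte comes first in memory.
The bytes are already most-significant first: 0xC491D837FC93F893.
0xC491D837FC93F893 = 14164340038029277331.

14164340038029277331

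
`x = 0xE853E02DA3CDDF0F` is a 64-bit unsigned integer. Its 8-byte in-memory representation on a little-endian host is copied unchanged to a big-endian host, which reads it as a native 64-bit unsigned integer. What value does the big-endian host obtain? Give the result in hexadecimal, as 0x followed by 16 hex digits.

0x0FDFCDA32DE053E8

Stored little-endian, the bytes at ascending addresses are 0F DF CD A3 2D E0 53 E8.
Read back as big-endian, the last byte is least significant, giving 0x0FDFCDA32DE053E8.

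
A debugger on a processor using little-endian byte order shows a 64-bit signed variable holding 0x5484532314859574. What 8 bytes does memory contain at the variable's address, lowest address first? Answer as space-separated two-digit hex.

Split into bytes (most-significant first): 54 84 53 23 14 85 95 74.
In little-endian order the low byte comes first in memory.
So at ascending addresses the bytes are 74 95 85 14 23 53 84 54.

74 95 85 14 23 53 84 54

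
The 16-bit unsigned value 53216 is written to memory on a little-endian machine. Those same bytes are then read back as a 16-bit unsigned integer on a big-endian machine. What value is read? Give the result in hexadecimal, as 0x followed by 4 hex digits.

53216 in 16-bit hexadecimal is 0xCFE0.
Stored little-endian, the bytes at ascending addresses are E0 CF.
Read back as big-endian, the last byte is least significant, giving 0xE0CF.

0xE0CF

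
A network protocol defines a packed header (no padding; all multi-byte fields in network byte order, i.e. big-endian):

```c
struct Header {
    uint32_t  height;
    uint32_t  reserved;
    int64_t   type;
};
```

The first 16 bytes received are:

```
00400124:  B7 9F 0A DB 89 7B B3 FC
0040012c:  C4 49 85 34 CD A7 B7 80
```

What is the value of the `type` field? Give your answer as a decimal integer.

`type` follows `height` (4 B), `reserved` (4 B), so it starts at offset 4 + 4 = 8 and occupies 8 bytes.
Bytes at offsets 8..15: C4 49 85 34 CD A7 B7 80.
In big-endian order the high byte comes first in memory.
The bytes are already most-significant first: 0xC4498534CDA7B780.
Top bit is set, so as a signed 64-bit value this is 0xC4498534CDA7B780 − 2^64 = -4302761507140683904.

-4302761507140683904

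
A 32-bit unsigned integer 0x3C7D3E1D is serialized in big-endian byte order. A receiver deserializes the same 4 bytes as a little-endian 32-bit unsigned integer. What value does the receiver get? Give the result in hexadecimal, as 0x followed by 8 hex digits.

0x1D3E7D3C

Stored big-endian, the bytes at ascending addresses are 3C 7D 3E 1D.
Read back as little-endian, the first byte is least significant, giving 0x1D3E7D3C.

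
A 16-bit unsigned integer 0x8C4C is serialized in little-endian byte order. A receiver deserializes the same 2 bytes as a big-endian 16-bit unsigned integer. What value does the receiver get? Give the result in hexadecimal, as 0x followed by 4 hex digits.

Stored little-endian, the bytes at ascending addresses are 4C 8C.
Read back as big-endian, the last byte is least significant, giving 0x4C8C.

0x4C8C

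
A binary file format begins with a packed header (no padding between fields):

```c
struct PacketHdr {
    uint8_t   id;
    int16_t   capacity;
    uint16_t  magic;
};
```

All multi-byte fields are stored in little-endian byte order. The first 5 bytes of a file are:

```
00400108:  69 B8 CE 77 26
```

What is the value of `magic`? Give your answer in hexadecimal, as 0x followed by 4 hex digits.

`magic` follows `id` (1 B), `capacity` (2 B), so it starts at offset 1 + 2 = 3 and occupies 2 bytes.
Bytes at offsets 3..4: 77 26.
Little-endian stores the least-significant byte at the lowest address.
Reassemble most-significant byte first: 26 77 → 0x2677.

0x2677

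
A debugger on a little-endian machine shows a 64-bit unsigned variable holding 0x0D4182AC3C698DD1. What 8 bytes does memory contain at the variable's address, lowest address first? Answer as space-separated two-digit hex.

Split into bytes (most-significant first): 0D 41 82 AC 3C 69 8D D1.
In little-endian order the low byte comes first in memory.
So at ascending addresses the bytes are D1 8D 69 3C AC 82 41 0D.

D1 8D 69 3C AC 82 41 0D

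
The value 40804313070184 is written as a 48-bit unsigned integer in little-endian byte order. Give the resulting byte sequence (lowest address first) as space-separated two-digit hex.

68 FA 95 7E 1C 25

40804313070184 in hexadecimal, padded to 48 bits, is 0x251C7E95FA68.
Split into bytes (most-significant first): 25 1C 7E 95 FA 68.
Little-endian: lowest address holds the least-significant byte.
So at ascending addresses the bytes are 68 FA 95 7E 1C 25.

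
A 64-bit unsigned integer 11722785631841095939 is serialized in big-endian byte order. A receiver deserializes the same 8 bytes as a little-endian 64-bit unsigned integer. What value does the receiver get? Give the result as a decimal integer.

221222922448252834

11722785631841095939 in 64-bit hexadecimal is 0xA2AFB36C13F11103.
Stored big-endian, the bytes at ascending addresses are A2 AF B3 6C 13 F1 11 03.
Read back as little-endian, the first byte is least significant, giving 0x0311F1136CB3AFA2.
0x0311F1136CB3AFA2 = 221222922448252834.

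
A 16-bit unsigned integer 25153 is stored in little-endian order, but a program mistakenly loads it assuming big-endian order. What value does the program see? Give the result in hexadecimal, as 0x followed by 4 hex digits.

25153 in 16-bit hexadecimal is 0x6241.
Stored little-endian, the bytes at ascending addresses are 41 62.
Read back as big-endian, the last byte is least significant, giving 0x4162.

0x4162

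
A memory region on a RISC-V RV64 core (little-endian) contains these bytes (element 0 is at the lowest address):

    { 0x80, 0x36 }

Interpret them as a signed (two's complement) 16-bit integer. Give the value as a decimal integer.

13952

Little-endian stores the least-significant byte at the lowest address.
Reassemble most-significant byte first: 36 80 → 0x3680.
0x3680 = 13952.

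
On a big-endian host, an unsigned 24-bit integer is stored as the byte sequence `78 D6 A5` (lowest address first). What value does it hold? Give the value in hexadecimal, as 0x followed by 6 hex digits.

0x78D6A5

Big-endian: lowest address holds the most-significant byte.
The bytes are already most-significant first: 0x78D6A5.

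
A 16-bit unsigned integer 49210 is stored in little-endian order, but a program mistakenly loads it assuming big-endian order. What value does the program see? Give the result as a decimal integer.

15040

49210 in 16-bit hexadecimal is 0xC03A.
Stored little-endian, the bytes at ascending addresses are 3A C0.
Read back as big-endian, the last byte is least significant, giving 0x3AC0.
0x3AC0 = 15040.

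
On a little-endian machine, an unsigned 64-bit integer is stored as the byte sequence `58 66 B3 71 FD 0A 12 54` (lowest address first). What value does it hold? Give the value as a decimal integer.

Little-endian: lowest address holds the least-significant byte.
Reassemble most-significant byte first: 54 12 0A FD 71 B3 66 58 → 0x54120AFD71B36658.
0x54120AFD71B36658 = 6057916532417324632.

6057916532417324632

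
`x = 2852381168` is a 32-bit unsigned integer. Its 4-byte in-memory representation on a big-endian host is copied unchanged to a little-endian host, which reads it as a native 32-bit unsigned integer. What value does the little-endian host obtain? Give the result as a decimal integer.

2852381168 in 32-bit hexadecimal is 0xAA03E1F0.
Stored big-endian, the bytes at ascending addresses are AA 03 E1 F0.
Read back as little-endian, the first byte is least significant, giving 0xF0E103AA.
0xF0E103AA = 4041278378.

4041278378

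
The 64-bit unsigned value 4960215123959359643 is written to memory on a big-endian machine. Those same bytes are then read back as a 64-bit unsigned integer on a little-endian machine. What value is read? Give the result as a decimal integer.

4960215123959359643 in 64-bit hexadecimal is 0x44D6395FF91E289B.
Stored big-endian, the bytes at ascending addresses are 44 D6 39 5F F9 1E 28 9B.
Read back as little-endian, the first byte is least significant, giving 0x9B281EF95F39D644.
0x9B281EF95F39D644 = 11180220131340572228.

11180220131340572228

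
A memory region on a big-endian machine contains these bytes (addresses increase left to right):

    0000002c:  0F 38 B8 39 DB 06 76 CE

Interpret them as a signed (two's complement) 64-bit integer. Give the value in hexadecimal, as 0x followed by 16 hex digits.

0x0F38B839DB0676CE

In big-endian order the high byte comes first in memory.
The bytes are already most-significant first: 0x0F38B839DB0676CE.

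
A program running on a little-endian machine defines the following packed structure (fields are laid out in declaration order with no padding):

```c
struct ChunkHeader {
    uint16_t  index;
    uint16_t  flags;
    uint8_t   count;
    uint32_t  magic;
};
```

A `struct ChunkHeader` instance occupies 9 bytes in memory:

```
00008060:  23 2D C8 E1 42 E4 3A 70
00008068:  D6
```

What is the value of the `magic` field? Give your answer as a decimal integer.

`magic` follows `index` (2 B), `flags` (2 B), `count` (1 B), so it starts at offset 2 + 2 + 1 = 5 and occupies 4 bytes.
Bytes at offsets 5..8: E4 3A 70 D6.
Little-endian stores the least-significant byte at the lowest address.
Reassemble most-significant byte first: D6 70 3A E4 → 0xD6703AE4.
0xD6703AE4 = 3597679332.

3597679332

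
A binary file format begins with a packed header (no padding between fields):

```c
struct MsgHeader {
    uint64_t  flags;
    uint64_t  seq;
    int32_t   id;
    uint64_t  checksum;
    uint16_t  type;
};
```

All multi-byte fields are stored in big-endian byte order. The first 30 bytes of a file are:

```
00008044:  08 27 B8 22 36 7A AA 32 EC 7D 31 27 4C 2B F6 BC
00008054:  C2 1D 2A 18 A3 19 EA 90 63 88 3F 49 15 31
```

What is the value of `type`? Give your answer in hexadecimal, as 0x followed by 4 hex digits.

`type` follows `flags` (8 B), `seq` (8 B), `id` (4 B), `checksum` (8 B), so it starts at offset 8 + 8 + 4 + 8 = 28 and occupies 2 bytes.
Bytes at offsets 28..29: 15 31.
Big-endian stores the most-significant byte at the lowest address.
The bytes are already most-significant first: 0x1531.

0x1531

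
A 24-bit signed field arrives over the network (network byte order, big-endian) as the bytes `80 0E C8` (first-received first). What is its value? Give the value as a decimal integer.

Big-endian: lowest address holds the most-significant byte.
The bytes are already most-significant first: 0x800EC8.
Top bit is set, so as a signed 24-bit value this is 0x800EC8 − 2^24 = -8384824.

-8384824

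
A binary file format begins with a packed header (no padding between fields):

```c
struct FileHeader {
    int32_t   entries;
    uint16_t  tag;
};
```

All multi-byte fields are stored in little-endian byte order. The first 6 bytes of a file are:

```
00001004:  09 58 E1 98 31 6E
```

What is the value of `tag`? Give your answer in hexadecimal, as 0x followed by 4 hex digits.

`tag` follows `entries` (4 bytes), so it starts at byte offset 4 and occupies 2 bytes.
Bytes at offsets 4..5: 31 6E.
In little-endian order the low byte comes first in memory.
Reassemble most-significant byte first: 6E 31 → 0x6E31.

0x6E31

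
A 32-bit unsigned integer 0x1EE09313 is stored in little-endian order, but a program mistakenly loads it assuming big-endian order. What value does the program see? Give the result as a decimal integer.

Stored little-endian, the bytes at ascending addresses are 13 93 E0 1E.
Read back as big-endian, the last byte is least significant, giving 0x1393E01E.
0x1393E01E = 328458270.

328458270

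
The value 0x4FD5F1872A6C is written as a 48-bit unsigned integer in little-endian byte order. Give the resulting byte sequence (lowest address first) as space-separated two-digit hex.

6C 2A 87 F1 D5 4F

Split into bytes (most-significant first): 4F D5 F1 87 2A 6C.
In little-endian order the low byte comes first in memory.
So at ascending addresses the bytes are 6C 2A 87 F1 D5 4F.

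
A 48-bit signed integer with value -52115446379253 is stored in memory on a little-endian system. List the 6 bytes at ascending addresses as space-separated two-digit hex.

0B CD 54 ED 99 D0

Two's complement of -52115446379253 in 48 bits: 52115446379253 = 0x2F6612AB32F5; invert → 0xD099ED54CD0A; add 1 → 0xD099ED54CD0B.
Split into bytes (most-significant first): D0 99 ED 54 CD 0B.
Little-endian stores the least-significant byte at the lowest address.
So at ascending addresses the bytes are 0B CD 54 ED 99 D0.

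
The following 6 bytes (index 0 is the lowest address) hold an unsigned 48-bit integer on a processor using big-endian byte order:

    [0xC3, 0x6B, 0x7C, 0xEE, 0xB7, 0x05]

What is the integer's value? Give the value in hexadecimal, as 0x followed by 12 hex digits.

Big-endian stores the most-significant byte at the lowest address.
The bytes are already most-significant first: 0xC36B7CEEB705.

0xC36B7CEEB705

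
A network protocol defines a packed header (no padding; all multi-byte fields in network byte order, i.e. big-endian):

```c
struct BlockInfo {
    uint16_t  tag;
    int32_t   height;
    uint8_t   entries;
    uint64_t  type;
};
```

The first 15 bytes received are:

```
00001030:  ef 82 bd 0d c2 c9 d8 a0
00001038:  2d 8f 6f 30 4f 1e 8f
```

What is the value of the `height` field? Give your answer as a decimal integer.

`height` follows `tag` (2 bytes), so it starts at byte offset 2 and occupies 4 bytes.
Bytes at offsets 2..5: BD 0D C2 C9.
Big-endian stores the most-significant byte at the lowest address.
The bytes are already most-significant first: 0xBD0DC2C9.
Top bit is set, so as a signed 32-bit value this is 0xBD0DC2C9 − 2^32 = -1123171639.

-1123171639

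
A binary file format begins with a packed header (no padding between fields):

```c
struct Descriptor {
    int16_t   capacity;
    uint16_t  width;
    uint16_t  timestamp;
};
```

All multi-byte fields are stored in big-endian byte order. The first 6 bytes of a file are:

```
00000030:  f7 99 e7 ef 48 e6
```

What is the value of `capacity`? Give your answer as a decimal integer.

-2151

`capacity` is the first field, at byte offset 0, occupying 2 bytes.
Bytes at offsets 0..1: F7 99.
Big-endian stores the most-significant byte at the lowest address.
The bytes are already most-significant first: 0xF799.
Top bit is set, so as a signed 16-bit value this is 0xF799 − 2^16 = -2151.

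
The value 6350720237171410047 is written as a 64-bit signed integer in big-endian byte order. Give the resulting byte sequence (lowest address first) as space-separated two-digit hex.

58 22 4A 68 7C 7C 84 7F

6350720237171410047 in hexadecimal, padded to 64 bits, is 0x58224A687C7C847F.
Split into bytes (most-significant first): 58 22 4A 68 7C 7C 84 7F.
Big-endian: lowest address holds the most-significant byte.
So the memory order matches the most-significant-first order: 58 22 4A 68 7C 7C 84 7F.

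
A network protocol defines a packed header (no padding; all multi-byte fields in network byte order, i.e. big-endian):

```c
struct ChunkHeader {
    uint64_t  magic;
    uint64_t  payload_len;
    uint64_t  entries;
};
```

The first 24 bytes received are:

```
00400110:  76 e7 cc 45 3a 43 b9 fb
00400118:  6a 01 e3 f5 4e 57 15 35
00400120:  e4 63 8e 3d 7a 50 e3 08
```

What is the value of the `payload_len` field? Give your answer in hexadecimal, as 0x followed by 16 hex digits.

0x6A01E3F54E571535

`payload_len` follows `magic` (8 bytes), so it starts at byte offset 8 and occupies 8 bytes.
Bytes at offsets 8..15: 6A 01 E3 F5 4E 57 15 35.
In big-endian order the high byte comes first in memory.
The bytes are already most-significant first: 0x6A01E3F54E571535.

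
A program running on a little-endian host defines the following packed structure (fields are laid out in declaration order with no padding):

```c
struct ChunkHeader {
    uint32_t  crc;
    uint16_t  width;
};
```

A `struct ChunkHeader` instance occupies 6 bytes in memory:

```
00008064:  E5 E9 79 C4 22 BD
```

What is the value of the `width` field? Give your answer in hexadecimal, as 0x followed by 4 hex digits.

0xBD22

`width` follows `crc` (4 bytes), so it starts at byte offset 4 and occupies 2 bytes.
Bytes at offsets 4..5: 22 BD.
Little-endian stores the least-significant byte at the lowest address.
Reassemble most-significant byte first: BD 22 → 0xBD22.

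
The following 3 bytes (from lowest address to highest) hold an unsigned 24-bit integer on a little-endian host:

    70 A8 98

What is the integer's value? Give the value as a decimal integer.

Little-endian: lowest address holds the least-significant byte.
Reassemble most-significant byte first: 98 A8 70 → 0x98A870.
0x98A870 = 10004592.

10004592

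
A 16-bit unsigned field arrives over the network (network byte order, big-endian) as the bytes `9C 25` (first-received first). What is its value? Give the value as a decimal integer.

39973

In big-endian order the high byte comes first in memory.
The bytes are already most-significant first: 0x9C25.
0x9C25 = 39973.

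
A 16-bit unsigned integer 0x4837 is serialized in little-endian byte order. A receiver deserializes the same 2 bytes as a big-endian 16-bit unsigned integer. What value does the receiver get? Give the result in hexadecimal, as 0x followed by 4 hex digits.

0x3748

Stored little-endian, the bytes at ascending addresses are 37 48.
Read back as big-endian, the last byte is least significant, giving 0x3748.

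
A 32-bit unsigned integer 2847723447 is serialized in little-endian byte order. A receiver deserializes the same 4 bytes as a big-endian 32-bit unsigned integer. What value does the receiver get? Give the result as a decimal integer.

3083844777

2847723447 in 32-bit hexadecimal is 0xA9BCCFB7.
Stored little-endian, the bytes at ascending addresses are B7 CF BC A9.
Read back as big-endian, the last byte is least significant, giving 0xB7CFBCA9.
0xB7CFBCA9 = 3083844777.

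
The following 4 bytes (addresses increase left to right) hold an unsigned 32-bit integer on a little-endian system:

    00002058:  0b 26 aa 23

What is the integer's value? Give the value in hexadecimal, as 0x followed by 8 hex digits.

0x23AA260B

Little-endian: lowest address holds the least-significant byte.
Reassemble most-significant byte first: 23 AA 26 0B → 0x23AA260B.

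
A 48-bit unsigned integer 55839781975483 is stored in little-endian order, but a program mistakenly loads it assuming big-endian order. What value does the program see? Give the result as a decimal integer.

55839781975483 in 48-bit hexadecimal is 0x32C9365E75BB.
Stored little-endian, the bytes at ascending addresses are BB 75 5E 36 C9 32.
Read back as big-endian, the last byte is least significant, giving 0xBB755E36C932.
0xBB755E36C932 = 206112766216498.

206112766216498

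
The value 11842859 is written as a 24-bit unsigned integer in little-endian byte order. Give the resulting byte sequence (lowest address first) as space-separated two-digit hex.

2B B5 B4

11842859 in hexadecimal, padded to 24 bits, is 0xB4B52B.
Split into bytes (most-significant first): B4 B5 2B.
In little-endian order the low byte comes first in memory.
So at ascending addresses the bytes are 2B B5 B4.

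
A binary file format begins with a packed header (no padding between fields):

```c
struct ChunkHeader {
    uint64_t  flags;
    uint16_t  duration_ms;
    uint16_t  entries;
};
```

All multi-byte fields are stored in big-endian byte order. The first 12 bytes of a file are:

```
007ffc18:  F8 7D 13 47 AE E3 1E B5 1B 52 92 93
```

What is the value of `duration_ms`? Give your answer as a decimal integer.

`duration_ms` follows `flags` (8 bytes), so it starts at byte offset 8 and occupies 2 bytes.
Bytes at offsets 8..9: 1B 52.
Big-endian stores the most-significant byte at the lowest address.
The bytes are already most-significant first: 0x1B52.
0x1B52 = 6994.

6994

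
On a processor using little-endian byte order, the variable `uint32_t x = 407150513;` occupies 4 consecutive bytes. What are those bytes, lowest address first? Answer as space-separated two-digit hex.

B1 9F 44 18

407150513 in hexadecimal, padded to 32 bits, is 0x18449FB1.
Split into bytes (most-significant first): 18 44 9F B1.
Little-endian stores the least-significant byte at the lowest address.
So at ascending addresses the bytes are B1 9F 44 18.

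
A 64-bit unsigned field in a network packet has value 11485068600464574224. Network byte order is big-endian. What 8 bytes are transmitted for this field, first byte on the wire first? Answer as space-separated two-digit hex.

11485068600464574224 in hexadecimal, padded to 64 bits, is 0x9F63290AA7AF0710.
Split into bytes (most-significant first): 9F 63 29 0A A7 AF 07 10.
Big-endian stores the most-significant byte at the lowest address.
So the memory order matches the most-significant-first order: 9F 63 29 0A A7 AF 07 10.

9F 63 29 0A A7 AF 07 10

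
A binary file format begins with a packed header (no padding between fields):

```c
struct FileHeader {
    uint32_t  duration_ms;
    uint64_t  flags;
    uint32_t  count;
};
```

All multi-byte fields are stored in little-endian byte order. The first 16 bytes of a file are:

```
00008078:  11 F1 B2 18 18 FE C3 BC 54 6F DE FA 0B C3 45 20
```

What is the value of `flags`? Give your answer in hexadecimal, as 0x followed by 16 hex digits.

`flags` follows `duration_ms` (4 bytes), so it starts at byte offset 4 and occupies 8 bytes.
Bytes at offsets 4..11: 18 FE C3 BC 54 6F DE FA.
Little-endian stores the least-significant byte at the lowest address.
Reassemble most-significant byte first: FA DE 6F 54 BC C3 FE 18 → 0xFADE6F54BCC3FE18.

0xFADE6F54BCC3FE18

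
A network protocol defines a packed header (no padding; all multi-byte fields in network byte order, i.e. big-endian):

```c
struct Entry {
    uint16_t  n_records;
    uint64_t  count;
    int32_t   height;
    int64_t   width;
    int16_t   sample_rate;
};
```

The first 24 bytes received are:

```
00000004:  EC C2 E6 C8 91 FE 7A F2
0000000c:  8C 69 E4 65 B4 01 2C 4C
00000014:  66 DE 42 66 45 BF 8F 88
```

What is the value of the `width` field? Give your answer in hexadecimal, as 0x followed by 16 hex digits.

0x2C4C66DE426645BF

`width` follows `n_records` (2 B), `count` (8 B), `height` (4 B), so it starts at offset 2 + 8 + 4 = 14 and occupies 8 bytes.
Bytes at offsets 14..21: 2C 4C 66 DE 42 66 45 BF.
In big-endian order the high byte comes first in memory.
The bytes are already most-significant first: 0x2C4C66DE426645BF.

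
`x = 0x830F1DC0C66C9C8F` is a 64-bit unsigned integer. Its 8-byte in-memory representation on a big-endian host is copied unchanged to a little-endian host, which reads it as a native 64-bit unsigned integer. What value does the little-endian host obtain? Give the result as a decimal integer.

Stored big-endian, the bytes at ascending addresses are 83 0F 1D C0 C6 6C 9C 8F.
Read back as little-endian, the first byte is least significant, giving 0x8F9C6CC6C01D0F83.
0x8F9C6CC6C01D0F83 = 10348265644673011587.

10348265644673011587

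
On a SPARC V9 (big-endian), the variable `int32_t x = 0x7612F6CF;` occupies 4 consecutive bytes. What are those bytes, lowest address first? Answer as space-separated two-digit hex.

Split into bytes (most-significant first): 76 12 F6 CF.
Big-endian stores the most-significant byte at the lowest address.
So the memory order matches the most-significant-first order: 76 12 F6 CF.

76 12 F6 CF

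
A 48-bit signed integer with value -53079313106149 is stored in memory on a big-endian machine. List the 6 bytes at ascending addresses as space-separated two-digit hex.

CF B9 82 65 BB 1B

Two's complement of -53079313106149 in 48 bits: 53079313106149 = 0x30467D9A44E5; invert → 0xCFB98265BB1A; add 1 → 0xCFB98265BB1B.
Split into bytes (most-significant first): CF B9 82 65 BB 1B.
Big-endian: lowest address holds the most-significant byte.
So the memory order matches the most-significant-first order: CF B9 82 65 BB 1B.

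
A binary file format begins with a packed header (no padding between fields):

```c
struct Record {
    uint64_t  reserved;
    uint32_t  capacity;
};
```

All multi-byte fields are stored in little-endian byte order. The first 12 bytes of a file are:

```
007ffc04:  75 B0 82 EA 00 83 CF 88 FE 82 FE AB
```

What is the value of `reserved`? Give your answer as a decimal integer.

9858242149294977141

`reserved` is the first field, at byte offset 0, occupying 8 bytes.
Bytes at offsets 0..7: 75 B0 82 EA 00 83 CF 88.
Little-endian: lowest address holds the least-significant byte.
Reassemble most-significant byte first: 88 CF 83 00 EA 82 B0 75 → 0x88CF8300EA82B075.
0x88CF8300EA82B075 = 9858242149294977141.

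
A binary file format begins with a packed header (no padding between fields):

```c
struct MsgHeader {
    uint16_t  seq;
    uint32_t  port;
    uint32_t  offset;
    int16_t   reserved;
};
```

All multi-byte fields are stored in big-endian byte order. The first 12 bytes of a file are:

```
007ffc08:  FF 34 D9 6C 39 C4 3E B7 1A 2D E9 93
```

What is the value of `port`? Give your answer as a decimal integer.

`port` follows `seq` (2 bytes), so it starts at byte offset 2 and occupies 4 bytes.
Bytes at offsets 2..5: D9 6C 39 C4.
Big-endian stores the most-significant byte at the lowest address.
The bytes are already most-significant first: 0xD96C39C4.
0xD96C39C4 = 3647748548.

3647748548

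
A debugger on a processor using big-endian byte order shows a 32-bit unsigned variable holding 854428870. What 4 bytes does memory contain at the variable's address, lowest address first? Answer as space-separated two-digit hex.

32 ED 8C C6

854428870 in hexadecimal, padded to 32 bits, is 0x32ED8CC6.
Split into bytes (most-significant first): 32 ED 8C C6.
Big-endian: lowest address holds the most-significant byte.
So the memory order matches the most-significant-first order: 32 ED 8C C6.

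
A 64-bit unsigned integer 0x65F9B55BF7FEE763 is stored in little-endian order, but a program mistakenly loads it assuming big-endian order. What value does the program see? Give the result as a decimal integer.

Stored little-endian, the bytes at ascending addresses are 63 E7 FE F7 5B B5 F9 65.
Read back as big-endian, the last byte is least significant, giving 0x63E7FEF75BB5F965.
0x63E7FEF75BB5F965 = 7199002867724056933.

7199002867724056933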